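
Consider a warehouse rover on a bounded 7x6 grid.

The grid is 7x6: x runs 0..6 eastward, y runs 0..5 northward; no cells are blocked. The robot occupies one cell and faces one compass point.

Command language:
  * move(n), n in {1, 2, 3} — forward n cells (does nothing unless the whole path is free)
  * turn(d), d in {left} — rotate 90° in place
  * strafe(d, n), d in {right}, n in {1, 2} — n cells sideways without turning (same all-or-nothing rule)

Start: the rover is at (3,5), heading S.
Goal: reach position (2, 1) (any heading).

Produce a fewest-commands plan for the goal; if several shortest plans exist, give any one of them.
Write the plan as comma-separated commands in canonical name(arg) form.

move(1), strafe(right, 1), move(3)

t0: at (3,5), heading S
1. move(1) → at (3,4), heading S
2. strafe(right, 1) → at (2,4), heading S
3. move(3) → at (2,1), heading S
shorter routes all fall short; 3 is best.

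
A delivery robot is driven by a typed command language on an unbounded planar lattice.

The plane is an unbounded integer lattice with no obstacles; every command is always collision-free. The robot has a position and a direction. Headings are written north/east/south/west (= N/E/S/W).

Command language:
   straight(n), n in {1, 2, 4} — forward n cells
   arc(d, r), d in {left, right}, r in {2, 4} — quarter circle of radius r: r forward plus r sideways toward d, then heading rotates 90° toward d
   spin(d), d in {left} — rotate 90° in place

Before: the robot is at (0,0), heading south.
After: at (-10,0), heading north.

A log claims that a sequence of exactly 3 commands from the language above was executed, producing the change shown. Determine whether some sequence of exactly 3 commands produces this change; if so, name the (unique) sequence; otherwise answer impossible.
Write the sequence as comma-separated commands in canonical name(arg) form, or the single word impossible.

arc(right, 4), straight(2), arc(right, 4)

key: cell and facing (now N) both changed — the 3 commands mix motion and turning
initial: at (0,0), heading south
step 1 (arc(right, 4)): at (-4,-4), heading west
step 2 (straight(2)): at (-6,-4), heading west
step 3 (arc(right, 4)): at (-10,0), heading north
uniquely the one of 512 3-step routes that fits.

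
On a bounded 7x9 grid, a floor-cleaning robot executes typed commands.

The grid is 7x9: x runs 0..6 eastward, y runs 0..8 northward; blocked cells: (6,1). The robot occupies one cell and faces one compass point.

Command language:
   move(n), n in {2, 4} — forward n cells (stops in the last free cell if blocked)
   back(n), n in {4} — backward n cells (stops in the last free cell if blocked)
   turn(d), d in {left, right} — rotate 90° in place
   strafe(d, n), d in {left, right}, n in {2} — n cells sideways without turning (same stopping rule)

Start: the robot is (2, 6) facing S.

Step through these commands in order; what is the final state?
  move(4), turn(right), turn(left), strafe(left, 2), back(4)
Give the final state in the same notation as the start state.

(4, 6) facing S

from: (2, 6) facing S
t=1 move(4) ⇒ (2, 2) facing S
t=2 turn(right) ⇒ (2, 2) facing W
t=3 turn(left) ⇒ (2, 2) facing S
t=4 strafe(left, 2) ⇒ (4, 2) facing S
t=5 back(4) ⇒ (4, 6) facing S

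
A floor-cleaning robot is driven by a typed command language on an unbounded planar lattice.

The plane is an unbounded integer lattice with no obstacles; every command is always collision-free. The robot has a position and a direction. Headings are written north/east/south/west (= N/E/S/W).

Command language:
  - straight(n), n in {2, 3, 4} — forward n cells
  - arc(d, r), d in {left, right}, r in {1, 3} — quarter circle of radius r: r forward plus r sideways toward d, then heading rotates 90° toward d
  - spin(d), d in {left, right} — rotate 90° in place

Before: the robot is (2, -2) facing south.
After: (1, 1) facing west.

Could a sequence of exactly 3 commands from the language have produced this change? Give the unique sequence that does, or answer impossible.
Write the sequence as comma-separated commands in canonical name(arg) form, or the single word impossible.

key: order matters: swapping arc(left, 1) and arc(left, 3) lands elsewhere
initial: (2, -2) facing south
t=1 arc(left, 1) ⇒ (3, -3) facing east
t=2 arc(left, 1) ⇒ (4, -2) facing north
t=3 arc(left, 3) ⇒ (1, 1) facing west
no rival 3-sequence matches.

arc(left, 1), arc(left, 1), arc(left, 3)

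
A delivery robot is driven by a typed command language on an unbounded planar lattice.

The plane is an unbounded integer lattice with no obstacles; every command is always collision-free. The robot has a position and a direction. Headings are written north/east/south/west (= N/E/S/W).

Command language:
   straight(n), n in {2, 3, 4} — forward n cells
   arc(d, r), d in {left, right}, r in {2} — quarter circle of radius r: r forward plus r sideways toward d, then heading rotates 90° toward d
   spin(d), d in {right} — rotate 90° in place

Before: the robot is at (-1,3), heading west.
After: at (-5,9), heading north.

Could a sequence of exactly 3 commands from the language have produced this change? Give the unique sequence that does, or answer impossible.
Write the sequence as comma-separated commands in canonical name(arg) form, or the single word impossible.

key: position moved to (-5,9) AND the heading swung to N — translation plus rotation needed
begin: at (-1,3), heading west
step 1 (straight(2)): at (-3,3), heading west
step 2 (arc(right, 2)): at (-5,5), heading north
step 3 (straight(4)): at (-5,9), heading north
no rival 3-sequence matches.

straight(2), arc(right, 2), straight(4)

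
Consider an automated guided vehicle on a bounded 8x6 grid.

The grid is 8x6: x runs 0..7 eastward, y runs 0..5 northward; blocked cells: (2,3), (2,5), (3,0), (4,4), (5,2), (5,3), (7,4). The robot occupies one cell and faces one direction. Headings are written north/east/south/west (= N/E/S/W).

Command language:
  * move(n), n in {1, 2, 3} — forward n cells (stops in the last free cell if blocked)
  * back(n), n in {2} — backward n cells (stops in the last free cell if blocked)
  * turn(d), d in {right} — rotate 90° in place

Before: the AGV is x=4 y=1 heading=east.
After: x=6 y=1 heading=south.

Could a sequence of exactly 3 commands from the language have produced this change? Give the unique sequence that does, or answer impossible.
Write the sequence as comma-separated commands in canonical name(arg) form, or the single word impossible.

key: running turn(right) before move(1) would end elsewhere — order is forced
begin: x=4 y=1 heading=east
[1] after move(1): x=5 y=1 heading=east
[2] after move(1): x=6 y=1 heading=east
[3] after turn(right): x=6 y=1 heading=south
all 125 alternatives checked — unique.

move(1), move(1), turn(right)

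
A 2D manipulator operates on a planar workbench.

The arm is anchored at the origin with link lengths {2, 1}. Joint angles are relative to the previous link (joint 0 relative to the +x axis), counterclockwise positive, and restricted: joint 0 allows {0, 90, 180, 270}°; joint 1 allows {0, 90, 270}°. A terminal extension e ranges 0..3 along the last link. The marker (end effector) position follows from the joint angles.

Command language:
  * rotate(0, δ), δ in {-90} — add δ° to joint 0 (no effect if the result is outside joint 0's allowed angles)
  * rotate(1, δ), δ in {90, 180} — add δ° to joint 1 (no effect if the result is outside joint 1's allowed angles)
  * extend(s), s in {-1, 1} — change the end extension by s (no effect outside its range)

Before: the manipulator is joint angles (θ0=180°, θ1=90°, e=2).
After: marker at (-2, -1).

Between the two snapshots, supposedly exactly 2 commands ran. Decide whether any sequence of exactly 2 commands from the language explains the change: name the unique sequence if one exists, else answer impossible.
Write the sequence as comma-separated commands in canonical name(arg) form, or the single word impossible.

t0: joint angles (θ0=180°, θ1=90°, e=2)
t=1 extend(-1) ⇒ joint angles (θ0=180°, θ1=90°, e=1)
t=2 extend(-1) ⇒ joint angles (θ0=180°, θ1=90°, e=0)
all 25 alternatives checked — unique.

extend(-1), extend(-1)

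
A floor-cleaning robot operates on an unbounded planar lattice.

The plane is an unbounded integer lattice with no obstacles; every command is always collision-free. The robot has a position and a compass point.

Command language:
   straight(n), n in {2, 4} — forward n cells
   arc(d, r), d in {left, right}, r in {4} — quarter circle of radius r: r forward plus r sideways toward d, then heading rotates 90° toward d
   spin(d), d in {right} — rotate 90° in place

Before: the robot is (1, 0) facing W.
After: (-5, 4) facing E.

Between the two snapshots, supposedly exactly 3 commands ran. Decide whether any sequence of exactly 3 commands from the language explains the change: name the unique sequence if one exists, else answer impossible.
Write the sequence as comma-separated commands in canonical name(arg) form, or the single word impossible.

straight(2), arc(right, 4), spin(right)

key: position moved to (-5,4) AND the heading swung to E — translation plus rotation needed
t0: (1, 0) facing W
1. straight(2) → (-1, 0) facing W
2. arc(right, 4) → (-5, 4) facing N
3. spin(right) → (-5, 4) facing E
all 125 alternatives checked — unique.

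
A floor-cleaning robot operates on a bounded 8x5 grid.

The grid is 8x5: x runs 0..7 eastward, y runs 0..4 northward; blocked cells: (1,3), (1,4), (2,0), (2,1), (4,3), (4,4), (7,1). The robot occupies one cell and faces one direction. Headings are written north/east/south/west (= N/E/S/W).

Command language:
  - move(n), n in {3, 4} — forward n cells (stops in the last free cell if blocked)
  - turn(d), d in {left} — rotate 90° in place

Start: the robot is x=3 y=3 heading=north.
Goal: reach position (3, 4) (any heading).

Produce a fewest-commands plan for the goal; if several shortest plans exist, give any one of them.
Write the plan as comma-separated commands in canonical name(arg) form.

move(4)

from: x=3 y=3 heading=north
t=1 move(4) ⇒ x=3 y=4 heading=north
nothing shorter than 1 reaches the goal.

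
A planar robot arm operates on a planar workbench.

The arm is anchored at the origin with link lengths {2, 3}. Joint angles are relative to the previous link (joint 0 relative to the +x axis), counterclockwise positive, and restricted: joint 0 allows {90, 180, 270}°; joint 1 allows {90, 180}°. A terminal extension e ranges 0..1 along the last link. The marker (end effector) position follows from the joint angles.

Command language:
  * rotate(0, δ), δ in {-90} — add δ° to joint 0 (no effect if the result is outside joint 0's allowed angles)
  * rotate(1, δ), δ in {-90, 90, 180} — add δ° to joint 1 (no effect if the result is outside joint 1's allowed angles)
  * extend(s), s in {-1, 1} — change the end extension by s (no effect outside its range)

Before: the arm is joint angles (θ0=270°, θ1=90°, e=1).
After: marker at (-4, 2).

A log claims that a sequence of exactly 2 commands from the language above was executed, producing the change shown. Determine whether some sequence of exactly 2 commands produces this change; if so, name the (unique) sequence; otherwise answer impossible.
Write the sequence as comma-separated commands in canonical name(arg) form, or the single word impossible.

start: joint angles (θ0=270°, θ1=90°, e=1)
step 1 (rotate(0, -90)): joint angles (θ0=180°, θ1=90°, e=1)
step 2 (rotate(0, -90)): joint angles (θ0=90°, θ1=90°, e=1)
no other 2-command option fits: unique.

rotate(0, -90), rotate(0, -90)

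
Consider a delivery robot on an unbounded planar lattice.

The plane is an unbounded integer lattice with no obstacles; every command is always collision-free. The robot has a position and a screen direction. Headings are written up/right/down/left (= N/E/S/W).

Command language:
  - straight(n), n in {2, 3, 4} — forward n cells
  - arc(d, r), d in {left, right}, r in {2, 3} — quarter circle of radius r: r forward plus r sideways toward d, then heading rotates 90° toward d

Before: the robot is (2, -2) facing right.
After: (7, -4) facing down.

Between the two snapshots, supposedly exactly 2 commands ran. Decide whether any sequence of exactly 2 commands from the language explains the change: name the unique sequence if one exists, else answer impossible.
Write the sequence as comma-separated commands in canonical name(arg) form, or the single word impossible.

straight(3), arc(right, 2)

key: running arc(right, 2) before straight(3) would end elsewhere — order is forced
from: (2, -2) facing right
1. straight(3) → (5, -2) facing right
2. arc(right, 2) → (7, -4) facing down
no other 2-command option fits: unique.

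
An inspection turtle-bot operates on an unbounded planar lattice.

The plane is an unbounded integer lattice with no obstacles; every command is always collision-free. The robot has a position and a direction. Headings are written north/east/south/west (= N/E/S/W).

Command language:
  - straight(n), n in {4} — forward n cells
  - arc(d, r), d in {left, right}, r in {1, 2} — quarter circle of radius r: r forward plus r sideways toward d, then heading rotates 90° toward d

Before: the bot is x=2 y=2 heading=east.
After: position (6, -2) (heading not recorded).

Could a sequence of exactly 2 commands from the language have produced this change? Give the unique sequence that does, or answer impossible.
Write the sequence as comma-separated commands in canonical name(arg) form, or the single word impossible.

key: running arc(left, 2) before arc(right, 2) would end elsewhere — order is forced
t0: x=2 y=2 heading=east
[1] after arc(right, 2): x=4 y=0 heading=south
[2] after arc(left, 2): x=6 y=-2 heading=east
no rival 2-sequence matches.

arc(right, 2), arc(left, 2)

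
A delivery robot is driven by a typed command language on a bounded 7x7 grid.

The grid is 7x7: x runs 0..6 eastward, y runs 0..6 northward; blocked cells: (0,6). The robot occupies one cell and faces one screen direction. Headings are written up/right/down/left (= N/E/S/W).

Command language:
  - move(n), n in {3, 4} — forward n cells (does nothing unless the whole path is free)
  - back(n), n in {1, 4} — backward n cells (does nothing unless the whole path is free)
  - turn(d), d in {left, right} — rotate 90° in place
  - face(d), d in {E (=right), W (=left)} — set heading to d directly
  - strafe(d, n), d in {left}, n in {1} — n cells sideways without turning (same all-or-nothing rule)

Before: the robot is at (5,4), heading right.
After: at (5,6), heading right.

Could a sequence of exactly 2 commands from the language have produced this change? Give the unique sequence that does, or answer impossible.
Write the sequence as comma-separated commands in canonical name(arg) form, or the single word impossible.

strafe(left, 1), strafe(left, 1)

key: still facing E at the end — nothing in the sequence rotates
begin: at (5,4), heading right
step 1 (strafe(left, 1)): at (5,5), heading right
step 2 (strafe(left, 1)): at (5,6), heading right
all 81 alternatives checked — unique.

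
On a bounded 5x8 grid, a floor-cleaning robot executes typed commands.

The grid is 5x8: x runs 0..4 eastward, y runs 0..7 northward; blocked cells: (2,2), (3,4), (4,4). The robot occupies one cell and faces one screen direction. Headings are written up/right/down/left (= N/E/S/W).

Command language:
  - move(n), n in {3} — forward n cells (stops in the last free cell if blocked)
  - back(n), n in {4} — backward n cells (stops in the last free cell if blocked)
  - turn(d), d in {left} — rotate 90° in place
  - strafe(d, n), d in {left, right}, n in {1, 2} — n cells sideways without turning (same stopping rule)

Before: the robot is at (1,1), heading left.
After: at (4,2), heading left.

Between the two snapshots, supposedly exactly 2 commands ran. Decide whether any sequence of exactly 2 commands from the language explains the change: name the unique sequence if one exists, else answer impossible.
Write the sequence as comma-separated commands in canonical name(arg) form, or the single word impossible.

back(4), strafe(right, 1)

key: back(4) runs into the grid edge before its full distance
t0: at (1,1), heading left
step 1 (back(4)): at (4,1), heading left
step 2 (strafe(right, 1)): at (4,2), heading left
no rival 2-sequence matches.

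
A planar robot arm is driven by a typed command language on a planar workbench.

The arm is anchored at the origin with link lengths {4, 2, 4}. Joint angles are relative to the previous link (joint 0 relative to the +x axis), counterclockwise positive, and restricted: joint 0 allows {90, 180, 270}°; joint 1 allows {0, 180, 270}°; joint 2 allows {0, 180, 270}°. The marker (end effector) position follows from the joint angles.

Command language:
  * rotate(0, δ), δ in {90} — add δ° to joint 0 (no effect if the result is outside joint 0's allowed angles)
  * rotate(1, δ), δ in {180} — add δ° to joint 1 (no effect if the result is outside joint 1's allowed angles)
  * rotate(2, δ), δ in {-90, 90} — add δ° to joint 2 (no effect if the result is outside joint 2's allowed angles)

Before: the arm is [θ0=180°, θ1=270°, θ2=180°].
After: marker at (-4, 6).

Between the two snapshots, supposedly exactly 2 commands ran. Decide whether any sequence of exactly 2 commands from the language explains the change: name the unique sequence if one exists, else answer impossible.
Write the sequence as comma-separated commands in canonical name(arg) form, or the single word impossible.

rotate(2, 90), rotate(2, 90)

from: [θ0=180°, θ1=270°, θ2=180°]
t=1 rotate(2, 90) ⇒ [θ0=180°, θ1=270°, θ2=270°]
t=2 rotate(2, 90) ⇒ [θ0=180°, θ1=270°, θ2=0°]
all 16 alternatives checked — unique.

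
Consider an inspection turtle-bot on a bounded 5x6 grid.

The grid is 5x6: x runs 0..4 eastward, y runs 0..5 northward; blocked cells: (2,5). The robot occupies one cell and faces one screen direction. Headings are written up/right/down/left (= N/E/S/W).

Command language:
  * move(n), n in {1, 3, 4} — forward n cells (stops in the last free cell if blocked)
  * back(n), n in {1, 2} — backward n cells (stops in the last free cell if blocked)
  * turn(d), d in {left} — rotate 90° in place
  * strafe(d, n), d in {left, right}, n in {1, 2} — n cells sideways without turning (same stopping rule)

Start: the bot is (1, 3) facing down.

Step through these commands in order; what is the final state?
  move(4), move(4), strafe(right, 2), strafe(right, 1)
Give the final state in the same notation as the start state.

t0: (1, 3) facing down
[1] after move(4): (1, 0) facing down
[2] after move(4): (1, 0) facing down
[3] after strafe(right, 2): (0, 0) facing down
[4] after strafe(right, 1): (0, 0) facing down

(0, 0) facing down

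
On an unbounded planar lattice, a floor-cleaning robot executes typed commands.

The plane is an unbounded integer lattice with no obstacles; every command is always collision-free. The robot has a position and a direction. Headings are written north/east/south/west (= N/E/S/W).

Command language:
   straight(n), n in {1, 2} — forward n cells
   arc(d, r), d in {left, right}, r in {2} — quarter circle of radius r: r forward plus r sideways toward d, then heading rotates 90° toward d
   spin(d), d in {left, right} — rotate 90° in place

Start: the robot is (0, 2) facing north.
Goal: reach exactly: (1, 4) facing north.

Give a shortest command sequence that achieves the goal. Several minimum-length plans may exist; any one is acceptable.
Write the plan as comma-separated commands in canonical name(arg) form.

t0: (0, 2) facing north
[1] after spin(right): (0, 2) facing east
[2] after straight(1): (1, 2) facing east
[3] after spin(left): (1, 2) facing north
[4] after straight(2): (1, 4) facing north
no 3-step plan works, so 4 is optimal.

spin(right), straight(1), spin(left), straight(2)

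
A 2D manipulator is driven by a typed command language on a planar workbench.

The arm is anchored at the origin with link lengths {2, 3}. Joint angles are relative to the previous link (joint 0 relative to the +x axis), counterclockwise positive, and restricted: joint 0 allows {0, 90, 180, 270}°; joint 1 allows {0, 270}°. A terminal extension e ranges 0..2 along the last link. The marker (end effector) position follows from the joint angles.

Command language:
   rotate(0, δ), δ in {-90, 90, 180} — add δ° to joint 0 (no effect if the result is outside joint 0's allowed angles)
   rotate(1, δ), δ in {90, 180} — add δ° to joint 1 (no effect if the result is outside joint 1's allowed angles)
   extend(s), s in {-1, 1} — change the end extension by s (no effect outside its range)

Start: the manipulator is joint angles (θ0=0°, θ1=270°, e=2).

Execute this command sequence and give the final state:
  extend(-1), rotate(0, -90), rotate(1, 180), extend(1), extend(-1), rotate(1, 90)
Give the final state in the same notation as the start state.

from: joint angles (θ0=0°, θ1=270°, e=2)
1. extend(-1) → joint angles (θ0=0°, θ1=270°, e=1)
2. rotate(0, -90) → joint angles (θ0=270°, θ1=270°, e=1)
3. rotate(1, 180) → joint angles (θ0=270°, θ1=270°, e=1)
4. extend(1) → joint angles (θ0=270°, θ1=270°, e=2)
5. extend(-1) → joint angles (θ0=270°, θ1=270°, e=1)
6. rotate(1, 90) → joint angles (θ0=270°, θ1=0°, e=1)

joint angles (θ0=270°, θ1=0°, e=1)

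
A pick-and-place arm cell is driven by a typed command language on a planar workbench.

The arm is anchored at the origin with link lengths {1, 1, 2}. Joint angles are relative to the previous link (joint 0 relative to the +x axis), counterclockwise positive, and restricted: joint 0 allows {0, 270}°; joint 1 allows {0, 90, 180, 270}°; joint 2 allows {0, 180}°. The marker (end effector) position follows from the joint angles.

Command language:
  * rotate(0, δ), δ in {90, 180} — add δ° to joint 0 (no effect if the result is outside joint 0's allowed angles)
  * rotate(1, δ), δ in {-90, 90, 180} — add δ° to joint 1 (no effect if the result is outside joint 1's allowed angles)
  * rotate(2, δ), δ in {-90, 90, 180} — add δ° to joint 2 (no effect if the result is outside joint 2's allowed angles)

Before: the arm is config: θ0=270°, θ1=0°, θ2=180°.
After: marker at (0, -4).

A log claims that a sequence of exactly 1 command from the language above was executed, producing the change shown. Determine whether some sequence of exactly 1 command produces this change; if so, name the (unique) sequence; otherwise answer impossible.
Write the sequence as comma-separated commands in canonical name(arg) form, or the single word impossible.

from: config: θ0=270°, θ1=0°, θ2=180°
t=1 rotate(2, 180) ⇒ config: θ0=270°, θ1=0°, θ2=0°
no rival 1-sequence matches.

rotate(2, 180)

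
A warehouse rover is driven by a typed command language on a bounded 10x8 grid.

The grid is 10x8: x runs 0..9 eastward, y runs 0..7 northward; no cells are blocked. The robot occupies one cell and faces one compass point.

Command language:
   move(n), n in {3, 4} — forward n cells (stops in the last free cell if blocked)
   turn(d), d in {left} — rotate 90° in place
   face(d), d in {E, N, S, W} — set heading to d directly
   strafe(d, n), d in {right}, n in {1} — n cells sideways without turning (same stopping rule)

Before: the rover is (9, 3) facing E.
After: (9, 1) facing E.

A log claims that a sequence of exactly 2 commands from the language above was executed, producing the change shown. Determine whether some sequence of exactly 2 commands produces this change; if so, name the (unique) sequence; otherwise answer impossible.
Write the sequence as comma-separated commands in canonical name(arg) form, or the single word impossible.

strafe(right, 1), strafe(right, 1)

key: still facing E at the end — nothing in the sequence rotates
begin: (9, 3) facing E
1. strafe(right, 1) → (9, 2) facing E
2. strafe(right, 1) → (9, 1) facing E
uniquely the one of 64 2-step routes that fits.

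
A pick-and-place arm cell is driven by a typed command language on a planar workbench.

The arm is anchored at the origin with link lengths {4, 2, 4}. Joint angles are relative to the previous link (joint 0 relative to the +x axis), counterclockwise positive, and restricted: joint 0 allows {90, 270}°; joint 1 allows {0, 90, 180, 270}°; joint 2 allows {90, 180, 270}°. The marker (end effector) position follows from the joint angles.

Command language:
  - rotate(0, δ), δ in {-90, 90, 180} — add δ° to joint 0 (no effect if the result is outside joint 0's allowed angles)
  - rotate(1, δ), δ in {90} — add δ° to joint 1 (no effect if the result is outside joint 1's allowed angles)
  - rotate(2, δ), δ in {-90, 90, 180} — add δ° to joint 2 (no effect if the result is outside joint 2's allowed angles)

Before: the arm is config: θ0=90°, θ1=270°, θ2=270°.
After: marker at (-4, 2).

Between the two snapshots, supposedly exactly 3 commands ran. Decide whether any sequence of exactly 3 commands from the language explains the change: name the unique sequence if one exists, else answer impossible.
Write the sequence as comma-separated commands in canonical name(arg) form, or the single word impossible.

begin: config: θ0=90°, θ1=270°, θ2=270°
t=1 rotate(1, 90) ⇒ config: θ0=90°, θ1=0°, θ2=270°
t=2 rotate(1, 90) ⇒ config: θ0=90°, θ1=90°, θ2=270°
t=3 rotate(1, 90) ⇒ config: θ0=90°, θ1=180°, θ2=270°
no rival 3-sequence matches.

rotate(1, 90), rotate(1, 90), rotate(1, 90)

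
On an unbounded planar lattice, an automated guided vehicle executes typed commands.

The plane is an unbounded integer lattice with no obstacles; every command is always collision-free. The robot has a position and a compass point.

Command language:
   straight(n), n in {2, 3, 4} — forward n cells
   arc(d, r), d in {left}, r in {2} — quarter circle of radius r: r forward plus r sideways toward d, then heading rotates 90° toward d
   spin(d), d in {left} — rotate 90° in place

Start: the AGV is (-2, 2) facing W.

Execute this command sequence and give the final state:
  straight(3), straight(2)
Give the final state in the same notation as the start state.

(-7, 2) facing W

t0: (-2, 2) facing W
step 1 (straight(3)): (-5, 2) facing W
step 2 (straight(2)): (-7, 2) facing W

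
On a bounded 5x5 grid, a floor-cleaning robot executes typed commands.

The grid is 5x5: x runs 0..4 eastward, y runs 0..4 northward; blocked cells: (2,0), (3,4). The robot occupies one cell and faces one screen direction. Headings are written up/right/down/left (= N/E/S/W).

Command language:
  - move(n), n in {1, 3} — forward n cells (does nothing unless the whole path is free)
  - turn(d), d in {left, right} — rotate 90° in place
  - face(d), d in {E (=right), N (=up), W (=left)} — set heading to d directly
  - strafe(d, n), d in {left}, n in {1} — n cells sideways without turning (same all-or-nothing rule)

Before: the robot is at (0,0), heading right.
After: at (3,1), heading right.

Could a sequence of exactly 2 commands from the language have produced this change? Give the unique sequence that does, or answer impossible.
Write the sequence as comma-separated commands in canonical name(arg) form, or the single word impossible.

strafe(left, 1), move(3)

key: running move(3) before strafe(left, 1) would end elsewhere — order is forced
start: at (0,0), heading right
[1] after strafe(left, 1): at (0,1), heading right
[2] after move(3): at (3,1), heading right
no rival 2-sequence matches.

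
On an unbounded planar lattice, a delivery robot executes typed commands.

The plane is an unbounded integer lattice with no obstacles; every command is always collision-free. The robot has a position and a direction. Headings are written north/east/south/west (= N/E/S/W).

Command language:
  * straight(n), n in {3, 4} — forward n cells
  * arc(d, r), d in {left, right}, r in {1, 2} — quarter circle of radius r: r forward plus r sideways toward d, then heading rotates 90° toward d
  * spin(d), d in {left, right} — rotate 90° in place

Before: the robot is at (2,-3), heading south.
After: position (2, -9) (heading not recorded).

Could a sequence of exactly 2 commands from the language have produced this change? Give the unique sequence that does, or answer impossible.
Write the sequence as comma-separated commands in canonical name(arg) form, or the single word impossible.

straight(3), straight(3)

t0: at (2,-3), heading south
[1] after straight(3): at (2,-6), heading south
[2] after straight(3): at (2,-9), heading south
uniquely the one of 64 2-step routes that fits.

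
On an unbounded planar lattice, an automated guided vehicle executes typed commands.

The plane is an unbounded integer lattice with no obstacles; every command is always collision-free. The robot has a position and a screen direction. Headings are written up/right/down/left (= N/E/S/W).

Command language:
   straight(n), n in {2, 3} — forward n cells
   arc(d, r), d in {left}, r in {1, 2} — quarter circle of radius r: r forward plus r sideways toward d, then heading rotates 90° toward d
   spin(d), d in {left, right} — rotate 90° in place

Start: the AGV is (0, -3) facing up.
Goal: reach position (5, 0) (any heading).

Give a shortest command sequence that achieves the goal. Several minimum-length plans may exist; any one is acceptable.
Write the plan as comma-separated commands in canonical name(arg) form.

from: (0, -3) facing up
1. straight(3) → (0, 0) facing up
2. spin(right) → (0, 0) facing right
3. straight(3) → (3, 0) facing right
4. straight(2) → (5, 0) facing right
minimal: 4 command(s), checked below 4.

straight(3), spin(right), straight(3), straight(2)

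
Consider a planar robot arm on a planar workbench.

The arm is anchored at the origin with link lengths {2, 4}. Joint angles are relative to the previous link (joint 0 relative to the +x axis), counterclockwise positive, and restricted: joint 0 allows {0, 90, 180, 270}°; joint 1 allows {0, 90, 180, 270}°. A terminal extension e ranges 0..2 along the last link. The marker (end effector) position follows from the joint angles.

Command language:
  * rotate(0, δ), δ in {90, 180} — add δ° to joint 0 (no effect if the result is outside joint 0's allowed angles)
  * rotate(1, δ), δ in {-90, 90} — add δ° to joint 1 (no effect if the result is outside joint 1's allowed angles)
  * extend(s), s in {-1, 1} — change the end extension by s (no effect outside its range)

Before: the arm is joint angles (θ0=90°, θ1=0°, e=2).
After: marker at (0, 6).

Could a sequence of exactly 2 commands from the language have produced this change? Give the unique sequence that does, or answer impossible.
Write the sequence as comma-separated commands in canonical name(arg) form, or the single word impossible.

initial: joint angles (θ0=90°, θ1=0°, e=2)
[1] after extend(-1): joint angles (θ0=90°, θ1=0°, e=1)
[2] after extend(-1): joint angles (θ0=90°, θ1=0°, e=0)
uniquely the one of 36 2-step routes that fits.

extend(-1), extend(-1)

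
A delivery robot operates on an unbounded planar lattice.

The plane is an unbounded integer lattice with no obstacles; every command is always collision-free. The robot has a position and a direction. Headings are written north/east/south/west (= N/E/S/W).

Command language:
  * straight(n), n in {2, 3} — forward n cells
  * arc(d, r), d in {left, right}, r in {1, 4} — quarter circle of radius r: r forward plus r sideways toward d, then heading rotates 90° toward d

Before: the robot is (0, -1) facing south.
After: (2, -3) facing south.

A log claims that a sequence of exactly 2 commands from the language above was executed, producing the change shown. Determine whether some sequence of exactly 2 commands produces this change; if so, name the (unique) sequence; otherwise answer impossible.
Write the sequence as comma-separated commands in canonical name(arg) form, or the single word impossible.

arc(left, 1), arc(right, 1)

key: running arc(right, 1) before arc(left, 1) would end elsewhere — order is forced
start: (0, -1) facing south
step 1 (arc(left, 1)): (1, -2) facing east
step 2 (arc(right, 1)): (2, -3) facing south
uniquely the one of 36 2-step routes that fits.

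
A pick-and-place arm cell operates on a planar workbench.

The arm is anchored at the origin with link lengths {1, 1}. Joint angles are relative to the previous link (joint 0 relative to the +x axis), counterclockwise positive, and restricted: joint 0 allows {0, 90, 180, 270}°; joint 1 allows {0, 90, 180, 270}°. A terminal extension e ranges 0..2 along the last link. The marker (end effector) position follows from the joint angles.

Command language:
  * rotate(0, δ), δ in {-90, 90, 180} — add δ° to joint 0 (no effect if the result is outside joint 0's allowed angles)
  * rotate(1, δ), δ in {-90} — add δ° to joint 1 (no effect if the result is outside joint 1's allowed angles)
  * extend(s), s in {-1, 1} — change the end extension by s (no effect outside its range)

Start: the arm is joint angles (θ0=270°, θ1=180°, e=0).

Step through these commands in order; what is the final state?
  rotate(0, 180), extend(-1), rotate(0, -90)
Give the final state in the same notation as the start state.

joint angles (θ0=0°, θ1=180°, e=0)

from: joint angles (θ0=270°, θ1=180°, e=0)
step 1 (rotate(0, 180)): joint angles (θ0=90°, θ1=180°, e=0)
step 2 (extend(-1)): joint angles (θ0=90°, θ1=180°, e=0)
step 3 (rotate(0, -90)): joint angles (θ0=0°, θ1=180°, e=0)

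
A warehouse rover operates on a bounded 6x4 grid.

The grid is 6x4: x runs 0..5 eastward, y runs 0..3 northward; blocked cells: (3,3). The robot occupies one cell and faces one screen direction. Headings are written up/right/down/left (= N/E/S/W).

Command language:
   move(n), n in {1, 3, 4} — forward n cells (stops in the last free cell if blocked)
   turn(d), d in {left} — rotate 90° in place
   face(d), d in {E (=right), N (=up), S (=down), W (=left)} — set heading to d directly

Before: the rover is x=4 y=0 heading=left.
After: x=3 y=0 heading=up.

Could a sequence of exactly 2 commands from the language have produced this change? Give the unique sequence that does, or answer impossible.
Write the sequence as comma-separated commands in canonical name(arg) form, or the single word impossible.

move(1), face(N)

key: running face(N) before move(1) would end elsewhere — order is forced
t0: x=4 y=0 heading=left
1. move(1) → x=3 y=0 heading=left
2. face(N) → x=3 y=0 heading=up
no rival 2-sequence matches.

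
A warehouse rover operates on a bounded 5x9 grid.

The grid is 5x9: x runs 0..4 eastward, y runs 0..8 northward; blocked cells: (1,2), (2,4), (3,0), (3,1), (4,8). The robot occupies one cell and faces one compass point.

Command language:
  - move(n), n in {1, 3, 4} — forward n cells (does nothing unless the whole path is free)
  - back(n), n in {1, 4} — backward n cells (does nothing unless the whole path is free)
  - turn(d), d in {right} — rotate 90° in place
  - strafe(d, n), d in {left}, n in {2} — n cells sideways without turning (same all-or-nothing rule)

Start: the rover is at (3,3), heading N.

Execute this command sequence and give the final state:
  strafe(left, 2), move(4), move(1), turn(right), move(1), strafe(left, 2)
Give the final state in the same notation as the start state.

t0: at (3,3), heading N
t=1 strafe(left, 2) ⇒ at (1,3), heading N
t=2 move(4) ⇒ at (1,7), heading N
t=3 move(1) ⇒ at (1,8), heading N
t=4 turn(right) ⇒ at (1,8), heading E
t=5 move(1) ⇒ at (2,8), heading E
t=6 strafe(left, 2) ⇒ at (2,8), heading E

at (2,8), heading E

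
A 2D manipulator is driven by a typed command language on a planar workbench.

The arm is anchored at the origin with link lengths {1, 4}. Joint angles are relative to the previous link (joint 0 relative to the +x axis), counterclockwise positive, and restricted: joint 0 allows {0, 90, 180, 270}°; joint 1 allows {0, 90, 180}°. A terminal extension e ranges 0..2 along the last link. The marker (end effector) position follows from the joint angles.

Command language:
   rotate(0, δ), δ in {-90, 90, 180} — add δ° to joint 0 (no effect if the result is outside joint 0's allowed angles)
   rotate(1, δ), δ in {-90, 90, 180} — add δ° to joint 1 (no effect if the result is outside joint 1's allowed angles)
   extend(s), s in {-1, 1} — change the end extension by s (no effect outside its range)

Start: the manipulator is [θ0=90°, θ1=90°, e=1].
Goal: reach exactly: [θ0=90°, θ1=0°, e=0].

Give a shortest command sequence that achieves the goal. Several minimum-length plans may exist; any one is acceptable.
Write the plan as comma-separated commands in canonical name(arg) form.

begin: [θ0=90°, θ1=90°, e=1]
[1] after extend(-1): [θ0=90°, θ1=90°, e=0]
[2] after rotate(1, -90): [θ0=90°, θ1=0°, e=0]
nothing shorter than 2 reaches the goal.

extend(-1), rotate(1, -90)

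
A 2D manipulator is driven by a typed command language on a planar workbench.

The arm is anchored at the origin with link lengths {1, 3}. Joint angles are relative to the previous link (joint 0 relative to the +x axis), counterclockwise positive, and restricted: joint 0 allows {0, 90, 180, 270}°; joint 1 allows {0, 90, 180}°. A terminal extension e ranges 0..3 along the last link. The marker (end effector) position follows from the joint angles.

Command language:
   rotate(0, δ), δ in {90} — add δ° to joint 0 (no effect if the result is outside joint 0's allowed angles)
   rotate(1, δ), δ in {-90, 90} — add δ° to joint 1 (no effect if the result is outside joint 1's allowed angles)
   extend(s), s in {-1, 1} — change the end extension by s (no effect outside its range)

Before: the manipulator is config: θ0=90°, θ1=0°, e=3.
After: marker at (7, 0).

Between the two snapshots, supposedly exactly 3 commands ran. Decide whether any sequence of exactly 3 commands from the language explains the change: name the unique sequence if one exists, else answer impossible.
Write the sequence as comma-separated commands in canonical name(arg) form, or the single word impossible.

start: config: θ0=90°, θ1=0°, e=3
t=1 rotate(0, 90) ⇒ config: θ0=180°, θ1=0°, e=3
t=2 rotate(0, 90) ⇒ config: θ0=270°, θ1=0°, e=3
t=3 rotate(0, 90) ⇒ config: θ0=0°, θ1=0°, e=3
no other 3-command option fits: unique.

rotate(0, 90), rotate(0, 90), rotate(0, 90)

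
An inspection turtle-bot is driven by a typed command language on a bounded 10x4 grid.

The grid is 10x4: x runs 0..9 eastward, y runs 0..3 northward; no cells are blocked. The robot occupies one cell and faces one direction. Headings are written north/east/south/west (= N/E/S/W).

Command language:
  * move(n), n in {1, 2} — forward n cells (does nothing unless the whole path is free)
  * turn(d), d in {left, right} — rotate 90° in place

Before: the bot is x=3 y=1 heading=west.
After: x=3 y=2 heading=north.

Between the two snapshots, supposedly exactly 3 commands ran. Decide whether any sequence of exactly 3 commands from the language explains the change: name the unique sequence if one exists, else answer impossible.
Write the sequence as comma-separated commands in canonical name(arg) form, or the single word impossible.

turn(right), move(1), move(2)

key: cell and facing (now N) both changed — the 3 commands mix motion and turning
initial: x=3 y=1 heading=west
t=1 turn(right) ⇒ x=3 y=1 heading=north
t=2 move(1) ⇒ x=3 y=2 heading=north
t=3 move(2) ⇒ x=3 y=2 heading=north
all 64 alternatives checked — unique.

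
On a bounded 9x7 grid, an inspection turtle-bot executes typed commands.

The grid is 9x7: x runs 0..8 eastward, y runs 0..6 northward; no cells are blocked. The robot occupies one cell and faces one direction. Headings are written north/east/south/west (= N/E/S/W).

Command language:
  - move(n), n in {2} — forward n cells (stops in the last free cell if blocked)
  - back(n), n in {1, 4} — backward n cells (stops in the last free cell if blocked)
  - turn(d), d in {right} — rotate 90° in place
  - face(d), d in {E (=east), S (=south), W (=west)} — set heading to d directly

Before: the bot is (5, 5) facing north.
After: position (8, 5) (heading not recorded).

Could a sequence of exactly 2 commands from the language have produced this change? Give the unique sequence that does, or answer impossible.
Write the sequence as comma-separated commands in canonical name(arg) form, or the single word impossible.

face(W), back(4)

key: back(4) runs into the grid edge before its full distance
from: (5, 5) facing north
1. face(W) → (5, 5) facing west
2. back(4) → (8, 5) facing west
no rival 2-sequence matches.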